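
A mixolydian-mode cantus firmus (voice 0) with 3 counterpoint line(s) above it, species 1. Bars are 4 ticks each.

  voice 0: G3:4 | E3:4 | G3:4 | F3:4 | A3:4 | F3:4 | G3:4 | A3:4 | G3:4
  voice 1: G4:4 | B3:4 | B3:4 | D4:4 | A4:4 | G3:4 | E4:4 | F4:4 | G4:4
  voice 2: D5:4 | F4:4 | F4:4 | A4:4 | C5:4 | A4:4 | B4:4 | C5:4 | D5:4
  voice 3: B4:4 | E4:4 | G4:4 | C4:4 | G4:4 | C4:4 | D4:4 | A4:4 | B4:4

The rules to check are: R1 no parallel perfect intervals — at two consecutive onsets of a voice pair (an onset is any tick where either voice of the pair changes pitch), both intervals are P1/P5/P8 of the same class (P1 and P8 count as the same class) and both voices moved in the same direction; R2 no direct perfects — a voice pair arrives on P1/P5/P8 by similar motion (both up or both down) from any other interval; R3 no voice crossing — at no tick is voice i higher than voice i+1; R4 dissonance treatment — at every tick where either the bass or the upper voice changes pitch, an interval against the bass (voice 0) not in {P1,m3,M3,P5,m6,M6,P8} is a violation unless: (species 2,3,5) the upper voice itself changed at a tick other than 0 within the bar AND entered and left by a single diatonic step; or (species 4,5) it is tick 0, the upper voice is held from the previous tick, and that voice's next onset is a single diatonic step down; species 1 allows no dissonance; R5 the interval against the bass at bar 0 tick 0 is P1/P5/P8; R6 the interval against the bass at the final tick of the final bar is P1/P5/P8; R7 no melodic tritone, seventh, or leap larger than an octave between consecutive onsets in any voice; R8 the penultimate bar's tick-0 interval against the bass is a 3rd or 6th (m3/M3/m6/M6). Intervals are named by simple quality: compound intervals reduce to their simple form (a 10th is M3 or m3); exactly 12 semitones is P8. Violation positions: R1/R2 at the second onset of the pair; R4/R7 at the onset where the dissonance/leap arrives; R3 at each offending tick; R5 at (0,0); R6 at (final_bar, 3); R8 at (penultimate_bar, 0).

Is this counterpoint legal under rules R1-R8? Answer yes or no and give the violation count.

bar 0: v0=G3 v1=G4 v2=D5 v3=B4 (M3)
bar 1: v0=E3 v1=B3 v2=F4 v3=E4 (P8)
bar 2: v0=G3 v1=B3 v2=F4 v3=G4 (P8)
bar 3: v0=F3 v1=D4 v2=A4 v3=C4 (P5)
bar 4: v0=A3 v1=A4 v2=C5 v3=G4 (m7)
bar 5: v0=F3 v1=G3 v2=A4 v3=C4 (P5)
bar 6: v0=G3 v1=E4 v2=B4 v3=D4 (P5)
bar 7: v0=A3 v1=F4 v2=C5 v3=A4 (P8)
bar 8: v0=G3 v1=G4 v2=D5 v3=B4 (M3)
  R3 @ bar0.0: D5 above B4
  R5 @ bar0.0: opens on M3
  R3 @ bar0.1: D5 above B4
  R3 @ bar0.2: D5 above B4
  R3 @ bar0.3: D5 above B4
  R2 @ bar1.0: G3/G4 P8 -> E3/B3 P5 similar
  R2 @ bar1.0: G3/B4 M3 -> E3/E4 P8 similar
  R3 @ bar1.0: F4 above E4
  R4 @ bar1.0: E3/F4 m2 untreated
  R3 @ bar1.1: F4 above E4
  R3 @ bar1.2: F4 above E4
  R3 @ bar1.3: F4 above E4
  R1 @ bar2.0: E3/E4 P8 -> G3/G4 P8 similar
  R4 @ bar2.0: G3/F4 m7 untreated
  R2 @ bar3.0: G3/G4 P8 -> F3/C4 P5 similar
  R2 @ bar3.0: B3/F4 TT -> D4/A4 P5 similar
  R3 @ bar3.0: A4 above C4
  R3 @ bar3.1: A4 above C4
  R3 @ bar3.2: A4 above C4
  R3 @ bar3.3: A4 above C4
  R2 @ bar4.0: F3/D4 M6 -> A3/A4 P8 similar
  R3 @ bar4.0: C5 above G4
  R4 @ bar4.0: A3/G4 m7 untreated
  R3 @ bar4.1: C5 above G4
  R3 @ bar4.2: C5 above G4
  R3 @ bar4.3: C5 above G4
  R2 @ bar5.0: A3/G4 m7 -> F3/C4 P5 similar
  R3 @ bar5.0: A4 above C4
  R4 @ bar5.0: F3/G3 M2 untreated
  R7 @ bar5.0: A4->G3 leap 14st
  R3 @ bar5.1: A4 above C4
  R3 @ bar5.2: A4 above C4
  R3 @ bar5.3: A4 above C4
  R1 @ bar6.0: F3/C4 P5 -> G3/D4 P5 similar
  R2 @ bar6.0: G3/A4 M2 -> E4/B4 P5 similar
  R3 @ bar6.0: B4 above D4
  R3 @ bar6.1: B4 above D4
  R3 @ bar6.2: B4 above D4
  R3 @ bar6.3: B4 above D4
  R1 @ bar7.0: E4/B4 P5 -> F4/C5 P5 similar
  R2 @ bar7.0: G3/D4 P5 -> A3/A4 P8 similar
  R3 @ bar7.0: C5 above A4
  R8 @ bar7.0: penult P8 not 3rd/6th
  R3 @ bar7.1: C5 above A4
  R3 @ bar7.2: C5 above A4
  R3 @ bar7.3: C5 above A4
  R1 @ bar8.0: F4/C5 P5 -> G4/D5 P5 similar
  R3 @ bar8.0: D5 above B4
  R3 @ bar8.1: D5 above B4
  R3 @ bar8.2: D5 above B4
  R3 @ bar8.3: D5 above B4
  R6 @ bar8.3: closes on M3

No (52 violations)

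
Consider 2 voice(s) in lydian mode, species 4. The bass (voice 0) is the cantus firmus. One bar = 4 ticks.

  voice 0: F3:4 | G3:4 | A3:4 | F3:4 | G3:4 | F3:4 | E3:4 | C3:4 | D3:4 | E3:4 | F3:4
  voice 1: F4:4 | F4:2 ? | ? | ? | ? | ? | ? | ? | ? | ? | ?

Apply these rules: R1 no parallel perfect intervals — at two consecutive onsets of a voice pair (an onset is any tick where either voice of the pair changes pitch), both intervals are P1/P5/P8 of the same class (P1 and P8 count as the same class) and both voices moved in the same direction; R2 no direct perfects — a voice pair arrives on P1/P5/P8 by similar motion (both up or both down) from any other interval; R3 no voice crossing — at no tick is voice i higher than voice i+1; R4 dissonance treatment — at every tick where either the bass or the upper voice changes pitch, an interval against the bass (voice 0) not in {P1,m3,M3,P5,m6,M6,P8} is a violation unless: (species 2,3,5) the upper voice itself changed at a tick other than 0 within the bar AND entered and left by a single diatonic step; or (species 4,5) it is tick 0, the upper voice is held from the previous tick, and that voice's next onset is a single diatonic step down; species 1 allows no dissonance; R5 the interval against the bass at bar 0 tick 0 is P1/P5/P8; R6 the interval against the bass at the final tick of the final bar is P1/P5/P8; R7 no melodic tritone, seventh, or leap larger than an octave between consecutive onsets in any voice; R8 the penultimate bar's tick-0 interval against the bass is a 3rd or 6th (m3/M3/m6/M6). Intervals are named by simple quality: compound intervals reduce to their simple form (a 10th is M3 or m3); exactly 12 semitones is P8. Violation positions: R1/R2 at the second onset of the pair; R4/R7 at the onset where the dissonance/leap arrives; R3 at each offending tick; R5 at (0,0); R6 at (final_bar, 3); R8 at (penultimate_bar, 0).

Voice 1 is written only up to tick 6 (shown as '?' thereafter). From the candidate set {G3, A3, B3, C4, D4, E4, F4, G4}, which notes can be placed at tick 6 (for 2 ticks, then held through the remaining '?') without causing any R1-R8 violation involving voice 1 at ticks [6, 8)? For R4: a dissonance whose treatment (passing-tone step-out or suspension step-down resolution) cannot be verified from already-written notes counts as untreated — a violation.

G3: violates R7
A3: violates R4
B3: violates R7
C4: violates R4
D4: legal
E4: legal
F4: legal
G4: legal

{D4, E4, F4, G4}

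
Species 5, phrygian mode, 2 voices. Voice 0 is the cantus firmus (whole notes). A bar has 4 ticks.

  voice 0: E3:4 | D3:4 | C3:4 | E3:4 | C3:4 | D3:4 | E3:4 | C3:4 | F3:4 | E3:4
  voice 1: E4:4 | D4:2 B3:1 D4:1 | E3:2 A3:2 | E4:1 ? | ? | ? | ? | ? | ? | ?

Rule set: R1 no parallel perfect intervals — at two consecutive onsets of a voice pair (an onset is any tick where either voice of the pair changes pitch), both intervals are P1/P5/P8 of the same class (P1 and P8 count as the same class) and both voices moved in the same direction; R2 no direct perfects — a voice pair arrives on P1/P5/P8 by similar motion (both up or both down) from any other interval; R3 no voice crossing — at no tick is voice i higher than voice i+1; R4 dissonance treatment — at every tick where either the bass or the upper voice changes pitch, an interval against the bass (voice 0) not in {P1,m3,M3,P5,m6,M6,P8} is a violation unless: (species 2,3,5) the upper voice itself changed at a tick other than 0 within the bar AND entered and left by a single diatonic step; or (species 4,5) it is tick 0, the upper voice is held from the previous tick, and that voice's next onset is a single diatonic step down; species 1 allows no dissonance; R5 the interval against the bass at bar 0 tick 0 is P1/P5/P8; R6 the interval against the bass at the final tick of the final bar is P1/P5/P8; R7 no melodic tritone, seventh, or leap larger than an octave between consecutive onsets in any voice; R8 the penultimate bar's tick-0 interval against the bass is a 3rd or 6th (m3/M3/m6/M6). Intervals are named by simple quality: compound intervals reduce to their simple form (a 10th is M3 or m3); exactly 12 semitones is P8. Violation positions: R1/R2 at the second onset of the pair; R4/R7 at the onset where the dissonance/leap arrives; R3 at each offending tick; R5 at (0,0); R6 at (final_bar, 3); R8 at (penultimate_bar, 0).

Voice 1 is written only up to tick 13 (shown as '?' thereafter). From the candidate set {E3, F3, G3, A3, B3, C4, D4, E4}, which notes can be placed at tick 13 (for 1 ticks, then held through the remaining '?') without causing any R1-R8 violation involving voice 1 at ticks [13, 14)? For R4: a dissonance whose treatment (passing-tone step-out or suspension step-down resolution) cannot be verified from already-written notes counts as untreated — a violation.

{B3, C4, E3, E4, G3}

E3: legal
F3: violates R4,R7
G3: legal
A3: violates R4
B3: legal
C4: legal
D4: violates R4
E4: legal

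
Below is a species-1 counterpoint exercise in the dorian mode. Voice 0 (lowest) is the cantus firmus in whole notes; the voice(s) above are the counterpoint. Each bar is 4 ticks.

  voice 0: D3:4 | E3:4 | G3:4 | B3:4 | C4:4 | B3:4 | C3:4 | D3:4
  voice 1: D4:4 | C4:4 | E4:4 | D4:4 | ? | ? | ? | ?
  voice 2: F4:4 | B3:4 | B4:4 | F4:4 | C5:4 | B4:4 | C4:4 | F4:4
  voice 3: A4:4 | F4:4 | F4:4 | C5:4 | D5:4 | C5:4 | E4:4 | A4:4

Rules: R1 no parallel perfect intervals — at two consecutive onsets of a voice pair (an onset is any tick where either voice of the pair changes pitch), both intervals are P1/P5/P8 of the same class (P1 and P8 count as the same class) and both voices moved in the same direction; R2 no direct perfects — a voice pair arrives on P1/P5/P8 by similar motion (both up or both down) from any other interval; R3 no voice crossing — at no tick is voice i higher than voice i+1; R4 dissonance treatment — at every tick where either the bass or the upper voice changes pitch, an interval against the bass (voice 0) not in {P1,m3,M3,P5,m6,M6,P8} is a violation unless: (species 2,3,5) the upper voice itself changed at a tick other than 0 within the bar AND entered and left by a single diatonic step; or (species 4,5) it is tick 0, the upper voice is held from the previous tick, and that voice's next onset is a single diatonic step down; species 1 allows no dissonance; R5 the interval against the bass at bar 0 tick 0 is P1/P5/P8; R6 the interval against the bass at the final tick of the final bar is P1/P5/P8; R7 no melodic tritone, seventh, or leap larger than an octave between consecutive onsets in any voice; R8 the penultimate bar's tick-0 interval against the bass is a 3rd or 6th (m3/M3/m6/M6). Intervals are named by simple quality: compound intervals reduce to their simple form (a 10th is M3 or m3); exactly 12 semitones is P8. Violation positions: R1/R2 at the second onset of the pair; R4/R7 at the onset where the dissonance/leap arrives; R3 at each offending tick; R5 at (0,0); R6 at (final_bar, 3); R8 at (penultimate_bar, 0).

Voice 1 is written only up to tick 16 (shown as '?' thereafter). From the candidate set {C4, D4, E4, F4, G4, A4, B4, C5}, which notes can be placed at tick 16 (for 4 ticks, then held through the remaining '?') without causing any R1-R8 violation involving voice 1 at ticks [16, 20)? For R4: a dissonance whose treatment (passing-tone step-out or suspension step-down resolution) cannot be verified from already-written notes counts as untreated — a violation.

{A4, C4, E4}

C4: legal
D4: violates R4
E4: legal
F4: violates R2,R4
G4: violates R2
A4: legal
B4: violates R4
C5: violates R2,R7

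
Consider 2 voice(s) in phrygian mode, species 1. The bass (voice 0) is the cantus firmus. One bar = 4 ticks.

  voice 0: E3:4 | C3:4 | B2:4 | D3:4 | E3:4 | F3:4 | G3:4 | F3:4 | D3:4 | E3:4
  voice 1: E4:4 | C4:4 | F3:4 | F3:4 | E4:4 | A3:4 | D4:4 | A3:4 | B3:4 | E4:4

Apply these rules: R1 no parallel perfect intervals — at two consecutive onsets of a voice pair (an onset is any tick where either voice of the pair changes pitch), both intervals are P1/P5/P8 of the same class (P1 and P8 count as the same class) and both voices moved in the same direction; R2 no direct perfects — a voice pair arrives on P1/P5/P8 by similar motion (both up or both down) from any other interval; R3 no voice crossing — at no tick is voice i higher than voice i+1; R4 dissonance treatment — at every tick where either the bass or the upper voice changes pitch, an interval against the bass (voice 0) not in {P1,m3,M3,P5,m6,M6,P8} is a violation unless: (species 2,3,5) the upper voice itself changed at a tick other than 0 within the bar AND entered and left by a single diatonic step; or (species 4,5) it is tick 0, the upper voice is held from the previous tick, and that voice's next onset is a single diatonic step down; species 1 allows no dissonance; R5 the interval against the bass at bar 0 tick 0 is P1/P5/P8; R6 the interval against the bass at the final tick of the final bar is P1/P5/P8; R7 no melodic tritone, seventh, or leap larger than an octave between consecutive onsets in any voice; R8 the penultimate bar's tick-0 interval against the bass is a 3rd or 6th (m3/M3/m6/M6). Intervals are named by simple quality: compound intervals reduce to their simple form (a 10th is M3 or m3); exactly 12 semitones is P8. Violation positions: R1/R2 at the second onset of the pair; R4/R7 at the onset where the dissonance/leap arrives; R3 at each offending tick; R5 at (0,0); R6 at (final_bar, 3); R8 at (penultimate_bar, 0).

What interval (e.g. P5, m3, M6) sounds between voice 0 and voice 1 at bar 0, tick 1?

voice 0=E3 voice 1=E4 -> P8

P8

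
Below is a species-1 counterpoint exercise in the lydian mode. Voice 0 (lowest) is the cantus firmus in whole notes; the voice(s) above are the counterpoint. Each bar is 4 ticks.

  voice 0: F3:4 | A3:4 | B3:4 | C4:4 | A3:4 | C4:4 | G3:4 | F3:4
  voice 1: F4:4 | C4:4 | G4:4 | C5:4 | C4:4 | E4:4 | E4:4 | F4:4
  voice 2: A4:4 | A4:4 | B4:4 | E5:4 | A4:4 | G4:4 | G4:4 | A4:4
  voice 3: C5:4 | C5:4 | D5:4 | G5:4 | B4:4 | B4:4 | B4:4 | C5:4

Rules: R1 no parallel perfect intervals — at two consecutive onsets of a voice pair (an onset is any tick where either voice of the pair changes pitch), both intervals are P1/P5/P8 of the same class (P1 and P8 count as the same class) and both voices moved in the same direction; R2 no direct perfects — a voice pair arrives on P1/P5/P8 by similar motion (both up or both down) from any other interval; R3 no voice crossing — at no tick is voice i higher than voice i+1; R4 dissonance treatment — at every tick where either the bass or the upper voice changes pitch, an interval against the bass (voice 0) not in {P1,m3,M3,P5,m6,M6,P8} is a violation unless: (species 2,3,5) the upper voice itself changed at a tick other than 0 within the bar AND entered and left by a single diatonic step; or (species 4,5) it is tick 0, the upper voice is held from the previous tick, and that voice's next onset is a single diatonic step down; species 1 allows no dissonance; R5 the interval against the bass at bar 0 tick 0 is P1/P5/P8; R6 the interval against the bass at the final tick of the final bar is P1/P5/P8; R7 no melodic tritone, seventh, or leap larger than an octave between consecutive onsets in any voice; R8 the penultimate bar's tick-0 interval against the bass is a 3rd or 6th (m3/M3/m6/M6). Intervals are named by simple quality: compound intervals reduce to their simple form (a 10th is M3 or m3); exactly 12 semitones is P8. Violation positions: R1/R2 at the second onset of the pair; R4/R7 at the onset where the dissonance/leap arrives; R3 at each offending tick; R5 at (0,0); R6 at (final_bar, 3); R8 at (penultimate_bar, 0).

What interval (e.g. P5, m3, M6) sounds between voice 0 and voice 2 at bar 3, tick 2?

voice 0=C4 voice 2=E5 -> M3

M3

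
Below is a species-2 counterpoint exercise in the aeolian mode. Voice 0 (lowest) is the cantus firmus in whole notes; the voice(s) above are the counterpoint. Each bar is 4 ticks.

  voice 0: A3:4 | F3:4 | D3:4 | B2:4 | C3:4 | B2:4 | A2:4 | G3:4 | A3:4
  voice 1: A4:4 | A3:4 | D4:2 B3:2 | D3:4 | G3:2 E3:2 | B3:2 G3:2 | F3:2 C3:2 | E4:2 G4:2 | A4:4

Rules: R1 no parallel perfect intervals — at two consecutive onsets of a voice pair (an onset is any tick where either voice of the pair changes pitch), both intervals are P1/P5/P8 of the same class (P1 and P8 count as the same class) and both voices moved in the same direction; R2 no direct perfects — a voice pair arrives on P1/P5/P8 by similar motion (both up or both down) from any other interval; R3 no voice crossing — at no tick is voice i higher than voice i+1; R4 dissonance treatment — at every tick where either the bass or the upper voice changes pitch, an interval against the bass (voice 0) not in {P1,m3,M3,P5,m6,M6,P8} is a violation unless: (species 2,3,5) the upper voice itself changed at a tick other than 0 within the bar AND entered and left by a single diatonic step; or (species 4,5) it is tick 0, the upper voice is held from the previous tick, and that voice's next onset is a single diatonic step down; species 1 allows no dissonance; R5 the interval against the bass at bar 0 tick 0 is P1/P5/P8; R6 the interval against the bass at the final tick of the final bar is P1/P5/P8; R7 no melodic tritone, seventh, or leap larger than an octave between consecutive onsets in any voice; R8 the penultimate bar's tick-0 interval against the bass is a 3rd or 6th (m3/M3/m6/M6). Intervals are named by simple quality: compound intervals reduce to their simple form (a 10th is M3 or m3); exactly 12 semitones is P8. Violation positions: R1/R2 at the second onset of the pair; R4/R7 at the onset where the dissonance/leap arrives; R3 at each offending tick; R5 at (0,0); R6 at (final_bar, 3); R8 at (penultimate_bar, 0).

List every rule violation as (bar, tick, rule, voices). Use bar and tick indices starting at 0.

bar 0: v0=A3 v1=A4 downbeat P8
bar 1: v0=F3 v1=A3 downbeat M3
bar 2: v0=D3 v1=D4 downbeat P8
bar 3: v0=B2 v1=D3 downbeat m3
bar 4: v0=C3 v1=G3 downbeat P5
bar 5: v0=B2 v1=B3 downbeat P8
bar 6: v0=A2 v1=F3 downbeat m6
bar 7: v0=G3 v1=E4 downbeat M6
bar 8: v0=A3 v1=A4 downbeat P8
  -> R2 @ bar 4 tick 0 v(0, 1): B2/D3 m3 -> C3/G3 P5 similar
  -> R7 @ bar 7 tick 0 v(0,): A2->G3 leap 10st
  -> R7 @ bar 7 tick 0 v(1,): C3->E4 leap 16st
  -> R1 @ bar 8 tick 0 v(0, 1): G3/G4 P8 -> A3/A4 P8 similar

(4, 0, R2, (0, 1))
(7, 0, R7, (0,))
(7, 0, R7, (1,))
(8, 0, R1, (0, 1))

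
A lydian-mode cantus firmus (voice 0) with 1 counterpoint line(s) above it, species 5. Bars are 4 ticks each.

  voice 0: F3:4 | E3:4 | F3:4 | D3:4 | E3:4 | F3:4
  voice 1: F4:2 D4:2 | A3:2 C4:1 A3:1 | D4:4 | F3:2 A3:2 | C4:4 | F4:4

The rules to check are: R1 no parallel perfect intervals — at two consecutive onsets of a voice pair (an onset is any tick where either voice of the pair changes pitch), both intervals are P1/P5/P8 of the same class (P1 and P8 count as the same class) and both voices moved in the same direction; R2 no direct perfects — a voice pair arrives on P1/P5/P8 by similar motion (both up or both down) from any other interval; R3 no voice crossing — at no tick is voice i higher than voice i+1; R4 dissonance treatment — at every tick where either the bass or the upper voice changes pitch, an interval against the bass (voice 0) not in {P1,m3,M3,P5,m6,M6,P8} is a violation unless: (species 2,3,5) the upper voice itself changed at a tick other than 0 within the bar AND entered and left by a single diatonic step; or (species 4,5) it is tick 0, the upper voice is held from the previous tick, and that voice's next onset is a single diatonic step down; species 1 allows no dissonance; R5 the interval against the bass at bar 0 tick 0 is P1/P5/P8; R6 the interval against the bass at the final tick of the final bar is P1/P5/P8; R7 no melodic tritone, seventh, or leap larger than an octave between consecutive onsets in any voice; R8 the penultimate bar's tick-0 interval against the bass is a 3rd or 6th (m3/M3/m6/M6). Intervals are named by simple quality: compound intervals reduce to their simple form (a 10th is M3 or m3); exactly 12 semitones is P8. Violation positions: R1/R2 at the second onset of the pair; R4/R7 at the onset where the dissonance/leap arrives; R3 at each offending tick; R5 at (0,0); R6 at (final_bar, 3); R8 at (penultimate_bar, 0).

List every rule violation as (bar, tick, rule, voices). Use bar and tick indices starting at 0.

bar 0: v0=F3 v1=F4 downbeat P8
bar 1: v0=E3 v1=A3 downbeat P4
bar 2: v0=F3 v1=D4 downbeat M6
bar 3: v0=D3 v1=F3 downbeat m3
bar 4: v0=E3 v1=C4 downbeat m6
bar 5: v0=F3 v1=F4 downbeat P8
  -> R4 @ bar 1 tick 0 v(0, 1): E3/A3 P4 untreated
  -> R4 @ bar 1 tick 3 v(0, 1): E3/A3 P4 untreated
  -> R2 @ bar 5 tick 0 v(0, 1): E3/C4 m6 -> F3/F4 P8 similar

(1, 0, R4, (0, 1))
(1, 3, R4, (0, 1))
(5, 0, R2, (0, 1))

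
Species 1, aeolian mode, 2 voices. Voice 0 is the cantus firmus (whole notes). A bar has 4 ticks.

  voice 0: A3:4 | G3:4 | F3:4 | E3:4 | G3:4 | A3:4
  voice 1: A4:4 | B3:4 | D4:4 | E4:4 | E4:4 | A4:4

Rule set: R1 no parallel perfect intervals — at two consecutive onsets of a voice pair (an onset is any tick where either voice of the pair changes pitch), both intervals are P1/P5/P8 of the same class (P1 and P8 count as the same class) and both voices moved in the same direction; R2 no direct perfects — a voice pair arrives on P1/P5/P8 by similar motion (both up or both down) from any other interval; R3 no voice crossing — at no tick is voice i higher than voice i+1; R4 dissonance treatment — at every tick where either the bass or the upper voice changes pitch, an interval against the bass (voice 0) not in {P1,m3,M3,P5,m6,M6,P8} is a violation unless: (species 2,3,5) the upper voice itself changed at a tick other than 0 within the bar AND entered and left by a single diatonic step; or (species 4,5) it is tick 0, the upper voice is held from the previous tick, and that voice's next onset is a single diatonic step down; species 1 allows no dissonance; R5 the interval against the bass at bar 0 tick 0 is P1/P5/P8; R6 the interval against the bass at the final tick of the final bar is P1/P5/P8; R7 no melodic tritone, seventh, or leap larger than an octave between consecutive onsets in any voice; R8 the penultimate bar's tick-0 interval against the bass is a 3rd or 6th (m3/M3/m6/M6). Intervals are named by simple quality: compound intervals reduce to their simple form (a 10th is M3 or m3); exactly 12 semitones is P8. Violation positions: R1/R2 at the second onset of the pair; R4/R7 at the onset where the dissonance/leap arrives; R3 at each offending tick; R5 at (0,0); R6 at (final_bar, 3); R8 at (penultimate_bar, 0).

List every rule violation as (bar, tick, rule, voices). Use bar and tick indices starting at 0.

bar 0: v0=A3 v1=A4 downbeat P8
bar 1: v0=G3 v1=B3 downbeat M3
bar 2: v0=F3 v1=D4 downbeat M6
bar 3: v0=E3 v1=E4 downbeat P8
bar 4: v0=G3 v1=E4 downbeat M6
bar 5: v0=A3 v1=A4 downbeat P8
  -> R7 @ bar 1 tick 0 v(1,): A4->B3 leap 10st
  -> R2 @ bar 5 tick 0 v(0, 1): G3/E4 M6 -> A3/A4 P8 similar

(1, 0, R7, (1,))
(5, 0, R2, (0, 1))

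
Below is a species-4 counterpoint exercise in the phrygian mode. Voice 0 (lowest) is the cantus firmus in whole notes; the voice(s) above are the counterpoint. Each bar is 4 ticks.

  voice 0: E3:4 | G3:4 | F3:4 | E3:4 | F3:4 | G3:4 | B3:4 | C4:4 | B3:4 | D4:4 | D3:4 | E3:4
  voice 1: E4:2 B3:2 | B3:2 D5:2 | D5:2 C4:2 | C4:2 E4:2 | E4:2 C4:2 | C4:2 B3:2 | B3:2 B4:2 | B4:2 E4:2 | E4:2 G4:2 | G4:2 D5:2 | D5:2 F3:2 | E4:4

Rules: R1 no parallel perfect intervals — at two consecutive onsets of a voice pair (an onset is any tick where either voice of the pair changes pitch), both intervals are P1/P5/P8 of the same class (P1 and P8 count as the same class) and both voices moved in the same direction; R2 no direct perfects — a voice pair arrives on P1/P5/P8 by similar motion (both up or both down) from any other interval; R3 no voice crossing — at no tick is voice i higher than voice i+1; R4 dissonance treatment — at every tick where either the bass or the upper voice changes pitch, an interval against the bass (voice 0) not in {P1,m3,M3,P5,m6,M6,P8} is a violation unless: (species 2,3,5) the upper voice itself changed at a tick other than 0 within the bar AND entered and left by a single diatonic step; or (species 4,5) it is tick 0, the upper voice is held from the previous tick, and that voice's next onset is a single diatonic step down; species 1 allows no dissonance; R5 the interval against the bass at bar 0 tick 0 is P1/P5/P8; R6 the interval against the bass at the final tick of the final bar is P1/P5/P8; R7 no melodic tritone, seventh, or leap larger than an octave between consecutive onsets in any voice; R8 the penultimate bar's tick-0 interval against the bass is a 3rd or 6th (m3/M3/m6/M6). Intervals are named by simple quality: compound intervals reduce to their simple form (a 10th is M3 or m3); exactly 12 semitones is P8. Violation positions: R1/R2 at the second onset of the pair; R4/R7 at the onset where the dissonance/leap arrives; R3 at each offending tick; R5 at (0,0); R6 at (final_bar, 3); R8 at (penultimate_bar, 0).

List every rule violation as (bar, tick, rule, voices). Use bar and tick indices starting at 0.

bar 0: v0=E3 v1=E4 downbeat P8
bar 1: v0=G3 v1=B3 downbeat M3
bar 2: v0=F3 v1=D5 downbeat M6
bar 3: v0=E3 v1=C4 downbeat m6
bar 4: v0=F3 v1=E4 downbeat M7
bar 5: v0=G3 v1=C4 downbeat P4
bar 6: v0=B3 v1=B3 downbeat P1
bar 7: v0=C4 v1=B4 downbeat M7
bar 8: v0=B3 v1=E4 downbeat P4
bar 9: v0=D4 v1=G4 downbeat P4
bar 10: v0=D3 v1=D5 downbeat P1
bar 11: v0=E3 v1=E4 downbeat P8
  -> R7 @ bar 1 tick 2 v(1,): B3->D5 leap 15st
  -> R7 @ bar 2 tick 2 v(1,): D5->C4 leap 14st
  -> R4 @ bar 4 tick 0 v(0, 1): F3/E4 M7 untreated
  -> R4 @ bar 7 tick 0 v(0, 1): C4/B4 M7 untreated
  -> R4 @ bar 8 tick 0 v(0, 1): B3/E4 P4 untreated
  -> R4 @ bar 9 tick 0 v(0, 1): D4/G4 P4 untreated
  -> R8 @ bar 10 tick 0 v(0, 1): penult P1 not 3rd/6th
  -> R7 @ bar 10 tick 2 v(1,): D5->F3 leap 21st
  -> R2 @ bar 11 tick 0 v(0, 1): D3/F3 m3 -> E3/E4 P8 similar
  -> R7 @ bar 11 tick 0 v(1,): F3->E4 leap 11st

(1, 2, R7, (1,))
(2, 2, R7, (1,))
(4, 0, R4, (0, 1))
(7, 0, R4, (0, 1))
(8, 0, R4, (0, 1))
(9, 0, R4, (0, 1))
(10, 0, R8, (0, 1))
(10, 2, R7, (1,))
(11, 0, R2, (0, 1))
(11, 0, R7, (1,))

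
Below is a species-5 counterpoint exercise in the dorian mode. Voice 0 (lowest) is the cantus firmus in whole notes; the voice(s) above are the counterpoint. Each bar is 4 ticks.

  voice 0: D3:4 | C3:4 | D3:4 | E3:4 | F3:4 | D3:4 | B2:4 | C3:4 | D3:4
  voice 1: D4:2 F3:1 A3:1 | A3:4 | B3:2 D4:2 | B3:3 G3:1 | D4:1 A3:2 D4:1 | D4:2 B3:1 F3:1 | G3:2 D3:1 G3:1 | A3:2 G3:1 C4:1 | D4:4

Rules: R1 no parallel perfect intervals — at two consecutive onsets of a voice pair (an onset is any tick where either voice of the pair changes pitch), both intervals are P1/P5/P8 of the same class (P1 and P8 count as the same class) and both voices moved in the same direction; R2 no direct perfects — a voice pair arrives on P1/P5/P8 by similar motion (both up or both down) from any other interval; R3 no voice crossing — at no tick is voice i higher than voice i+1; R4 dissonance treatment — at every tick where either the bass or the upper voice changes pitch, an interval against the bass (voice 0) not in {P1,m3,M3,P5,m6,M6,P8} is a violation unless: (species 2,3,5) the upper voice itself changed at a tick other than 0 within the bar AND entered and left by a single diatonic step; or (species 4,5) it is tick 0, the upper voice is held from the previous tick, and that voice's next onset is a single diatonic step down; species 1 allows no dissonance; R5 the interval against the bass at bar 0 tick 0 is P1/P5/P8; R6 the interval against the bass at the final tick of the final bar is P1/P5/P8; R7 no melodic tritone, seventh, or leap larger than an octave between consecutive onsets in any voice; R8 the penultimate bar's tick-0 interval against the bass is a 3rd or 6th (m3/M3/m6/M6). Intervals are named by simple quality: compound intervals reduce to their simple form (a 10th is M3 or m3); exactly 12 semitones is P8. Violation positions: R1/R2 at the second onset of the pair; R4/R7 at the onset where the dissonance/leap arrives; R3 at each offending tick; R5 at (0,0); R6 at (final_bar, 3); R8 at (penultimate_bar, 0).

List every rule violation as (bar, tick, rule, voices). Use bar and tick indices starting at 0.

bar 0: v0=D3 v1=D4 downbeat P8
bar 1: v0=C3 v1=A3 downbeat M6
bar 2: v0=D3 v1=B3 downbeat M6
bar 3: v0=E3 v1=B3 downbeat P5
bar 4: v0=F3 v1=D4 downbeat M6
bar 5: v0=D3 v1=D4 downbeat P8
bar 6: v0=B2 v1=G3 downbeat m6
bar 7: v0=C3 v1=A3 downbeat M6
bar 8: v0=D3 v1=D4 downbeat P8
  -> R7 @ bar 5 tick 3 v(1,): B3->F3 leap 6st
  -> R1 @ bar 8 tick 0 v(0, 1): C3/C4 P8 -> D3/D4 P8 similar

(5, 3, R7, (1,))
(8, 0, R1, (0, 1))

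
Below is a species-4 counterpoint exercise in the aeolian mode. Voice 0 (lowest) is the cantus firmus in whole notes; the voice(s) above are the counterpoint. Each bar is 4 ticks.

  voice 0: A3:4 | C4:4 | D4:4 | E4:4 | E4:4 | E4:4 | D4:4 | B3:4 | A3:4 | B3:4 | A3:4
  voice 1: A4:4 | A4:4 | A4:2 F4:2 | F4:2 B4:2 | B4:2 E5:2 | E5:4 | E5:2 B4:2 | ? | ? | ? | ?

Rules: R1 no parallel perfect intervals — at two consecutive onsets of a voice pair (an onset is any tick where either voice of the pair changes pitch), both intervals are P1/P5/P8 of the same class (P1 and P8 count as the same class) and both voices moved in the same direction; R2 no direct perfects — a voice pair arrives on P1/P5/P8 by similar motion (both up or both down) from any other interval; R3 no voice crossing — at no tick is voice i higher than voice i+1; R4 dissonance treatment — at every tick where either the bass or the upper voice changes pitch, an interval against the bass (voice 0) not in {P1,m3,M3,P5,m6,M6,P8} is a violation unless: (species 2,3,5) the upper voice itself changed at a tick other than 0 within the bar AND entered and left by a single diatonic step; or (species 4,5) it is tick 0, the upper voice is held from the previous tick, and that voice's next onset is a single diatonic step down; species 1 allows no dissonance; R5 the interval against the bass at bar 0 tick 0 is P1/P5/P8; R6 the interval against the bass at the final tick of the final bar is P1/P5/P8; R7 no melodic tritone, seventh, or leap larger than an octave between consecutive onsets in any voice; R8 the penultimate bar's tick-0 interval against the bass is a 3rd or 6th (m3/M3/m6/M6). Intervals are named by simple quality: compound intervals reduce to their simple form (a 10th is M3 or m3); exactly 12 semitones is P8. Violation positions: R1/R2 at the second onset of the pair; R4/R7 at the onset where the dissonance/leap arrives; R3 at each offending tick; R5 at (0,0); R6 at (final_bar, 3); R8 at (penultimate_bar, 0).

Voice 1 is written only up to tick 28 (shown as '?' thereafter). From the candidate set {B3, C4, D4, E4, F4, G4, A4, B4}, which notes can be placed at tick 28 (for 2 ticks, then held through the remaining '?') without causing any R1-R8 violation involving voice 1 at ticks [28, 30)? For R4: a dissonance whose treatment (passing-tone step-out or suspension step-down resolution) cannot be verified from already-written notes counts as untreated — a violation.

{B4, D4, G4}

B3: violates R2
C4: violates R4,R7
D4: legal
E4: violates R4
F4: violates R4,R7
G4: legal
A4: violates R4
B4: legal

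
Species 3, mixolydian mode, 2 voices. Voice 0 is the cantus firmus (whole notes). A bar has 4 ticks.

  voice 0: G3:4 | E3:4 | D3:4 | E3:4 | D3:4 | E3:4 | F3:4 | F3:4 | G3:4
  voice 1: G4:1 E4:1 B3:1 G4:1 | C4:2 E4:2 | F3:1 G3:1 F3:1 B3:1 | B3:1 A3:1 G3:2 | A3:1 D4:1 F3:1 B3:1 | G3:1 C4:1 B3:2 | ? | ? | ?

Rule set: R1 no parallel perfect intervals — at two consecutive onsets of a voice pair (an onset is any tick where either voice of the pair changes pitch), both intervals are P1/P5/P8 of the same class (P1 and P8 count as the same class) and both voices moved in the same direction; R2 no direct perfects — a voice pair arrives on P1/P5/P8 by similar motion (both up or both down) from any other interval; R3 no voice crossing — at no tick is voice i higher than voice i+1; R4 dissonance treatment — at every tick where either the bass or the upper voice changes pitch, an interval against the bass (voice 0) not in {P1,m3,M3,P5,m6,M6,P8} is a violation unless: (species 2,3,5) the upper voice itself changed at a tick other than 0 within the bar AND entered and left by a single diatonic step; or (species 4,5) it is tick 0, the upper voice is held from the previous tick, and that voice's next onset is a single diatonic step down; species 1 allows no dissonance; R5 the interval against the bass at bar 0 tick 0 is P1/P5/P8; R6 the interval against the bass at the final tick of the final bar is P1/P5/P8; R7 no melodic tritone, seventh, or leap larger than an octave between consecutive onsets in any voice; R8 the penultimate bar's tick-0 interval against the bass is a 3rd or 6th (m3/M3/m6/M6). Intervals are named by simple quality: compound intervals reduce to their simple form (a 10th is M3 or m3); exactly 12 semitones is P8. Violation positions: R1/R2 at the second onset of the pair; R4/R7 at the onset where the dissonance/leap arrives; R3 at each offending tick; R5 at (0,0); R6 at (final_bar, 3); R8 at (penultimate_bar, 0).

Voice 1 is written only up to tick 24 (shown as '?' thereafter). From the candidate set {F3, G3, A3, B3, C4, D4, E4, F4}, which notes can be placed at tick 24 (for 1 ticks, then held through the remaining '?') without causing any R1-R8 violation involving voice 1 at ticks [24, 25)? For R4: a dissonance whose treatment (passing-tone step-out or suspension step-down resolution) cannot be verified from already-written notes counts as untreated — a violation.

{A3, D4}

F3: violates R7
G3: violates R4
A3: legal
B3: violates R4
C4: violates R1
D4: legal
E4: violates R4
F4: violates R2,R7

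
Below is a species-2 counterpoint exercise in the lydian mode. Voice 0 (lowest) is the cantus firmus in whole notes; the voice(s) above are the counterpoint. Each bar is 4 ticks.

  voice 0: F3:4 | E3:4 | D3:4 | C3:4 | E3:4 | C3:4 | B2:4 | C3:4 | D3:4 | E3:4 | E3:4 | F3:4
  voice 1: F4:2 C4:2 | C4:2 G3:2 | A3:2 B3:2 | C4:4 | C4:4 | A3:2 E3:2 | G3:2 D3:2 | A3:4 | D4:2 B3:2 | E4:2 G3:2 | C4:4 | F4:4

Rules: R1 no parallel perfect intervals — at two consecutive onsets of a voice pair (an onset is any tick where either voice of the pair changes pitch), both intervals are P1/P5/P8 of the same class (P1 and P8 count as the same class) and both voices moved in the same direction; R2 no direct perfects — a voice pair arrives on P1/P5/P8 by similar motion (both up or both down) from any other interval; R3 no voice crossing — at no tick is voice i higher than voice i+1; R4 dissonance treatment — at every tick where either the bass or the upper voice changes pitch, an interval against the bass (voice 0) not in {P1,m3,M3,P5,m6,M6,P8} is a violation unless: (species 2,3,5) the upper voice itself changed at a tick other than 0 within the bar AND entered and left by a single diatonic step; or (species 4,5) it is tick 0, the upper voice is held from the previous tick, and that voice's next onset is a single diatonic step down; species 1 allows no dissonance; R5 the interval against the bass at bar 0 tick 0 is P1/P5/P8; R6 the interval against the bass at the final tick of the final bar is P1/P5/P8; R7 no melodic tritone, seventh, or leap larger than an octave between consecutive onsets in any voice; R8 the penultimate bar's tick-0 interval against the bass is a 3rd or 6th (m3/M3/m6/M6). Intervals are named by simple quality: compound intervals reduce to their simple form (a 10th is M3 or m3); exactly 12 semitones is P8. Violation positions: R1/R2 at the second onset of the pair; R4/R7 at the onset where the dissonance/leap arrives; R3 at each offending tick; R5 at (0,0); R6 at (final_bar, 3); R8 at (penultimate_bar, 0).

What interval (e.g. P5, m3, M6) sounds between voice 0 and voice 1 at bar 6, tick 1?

m6

voice 0=B2 voice 1=G3 -> m6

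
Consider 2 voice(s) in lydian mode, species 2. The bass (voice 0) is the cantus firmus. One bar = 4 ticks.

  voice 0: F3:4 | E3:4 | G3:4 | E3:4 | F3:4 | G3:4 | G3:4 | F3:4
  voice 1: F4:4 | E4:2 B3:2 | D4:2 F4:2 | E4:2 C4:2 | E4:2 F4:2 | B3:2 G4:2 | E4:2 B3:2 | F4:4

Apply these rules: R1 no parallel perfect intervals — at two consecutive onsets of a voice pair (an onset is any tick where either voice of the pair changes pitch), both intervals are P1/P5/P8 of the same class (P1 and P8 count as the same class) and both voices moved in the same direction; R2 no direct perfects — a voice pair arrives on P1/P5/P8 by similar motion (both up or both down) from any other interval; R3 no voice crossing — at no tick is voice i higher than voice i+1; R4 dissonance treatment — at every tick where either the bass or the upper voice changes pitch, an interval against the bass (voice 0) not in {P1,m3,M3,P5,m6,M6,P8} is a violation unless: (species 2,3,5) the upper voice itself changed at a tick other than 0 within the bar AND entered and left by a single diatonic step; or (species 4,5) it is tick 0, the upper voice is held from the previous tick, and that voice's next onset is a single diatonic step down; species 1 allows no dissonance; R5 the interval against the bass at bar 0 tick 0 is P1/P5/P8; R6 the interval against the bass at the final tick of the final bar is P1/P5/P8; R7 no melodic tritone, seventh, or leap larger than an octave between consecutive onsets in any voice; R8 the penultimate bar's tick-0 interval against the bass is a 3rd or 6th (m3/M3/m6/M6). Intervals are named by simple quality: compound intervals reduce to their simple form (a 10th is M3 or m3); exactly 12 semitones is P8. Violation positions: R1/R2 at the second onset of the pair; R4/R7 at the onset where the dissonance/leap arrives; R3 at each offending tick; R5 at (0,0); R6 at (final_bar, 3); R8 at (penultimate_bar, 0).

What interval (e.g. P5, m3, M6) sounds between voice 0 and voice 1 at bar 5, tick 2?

voice 0=G3 voice 1=G4 -> P8

P8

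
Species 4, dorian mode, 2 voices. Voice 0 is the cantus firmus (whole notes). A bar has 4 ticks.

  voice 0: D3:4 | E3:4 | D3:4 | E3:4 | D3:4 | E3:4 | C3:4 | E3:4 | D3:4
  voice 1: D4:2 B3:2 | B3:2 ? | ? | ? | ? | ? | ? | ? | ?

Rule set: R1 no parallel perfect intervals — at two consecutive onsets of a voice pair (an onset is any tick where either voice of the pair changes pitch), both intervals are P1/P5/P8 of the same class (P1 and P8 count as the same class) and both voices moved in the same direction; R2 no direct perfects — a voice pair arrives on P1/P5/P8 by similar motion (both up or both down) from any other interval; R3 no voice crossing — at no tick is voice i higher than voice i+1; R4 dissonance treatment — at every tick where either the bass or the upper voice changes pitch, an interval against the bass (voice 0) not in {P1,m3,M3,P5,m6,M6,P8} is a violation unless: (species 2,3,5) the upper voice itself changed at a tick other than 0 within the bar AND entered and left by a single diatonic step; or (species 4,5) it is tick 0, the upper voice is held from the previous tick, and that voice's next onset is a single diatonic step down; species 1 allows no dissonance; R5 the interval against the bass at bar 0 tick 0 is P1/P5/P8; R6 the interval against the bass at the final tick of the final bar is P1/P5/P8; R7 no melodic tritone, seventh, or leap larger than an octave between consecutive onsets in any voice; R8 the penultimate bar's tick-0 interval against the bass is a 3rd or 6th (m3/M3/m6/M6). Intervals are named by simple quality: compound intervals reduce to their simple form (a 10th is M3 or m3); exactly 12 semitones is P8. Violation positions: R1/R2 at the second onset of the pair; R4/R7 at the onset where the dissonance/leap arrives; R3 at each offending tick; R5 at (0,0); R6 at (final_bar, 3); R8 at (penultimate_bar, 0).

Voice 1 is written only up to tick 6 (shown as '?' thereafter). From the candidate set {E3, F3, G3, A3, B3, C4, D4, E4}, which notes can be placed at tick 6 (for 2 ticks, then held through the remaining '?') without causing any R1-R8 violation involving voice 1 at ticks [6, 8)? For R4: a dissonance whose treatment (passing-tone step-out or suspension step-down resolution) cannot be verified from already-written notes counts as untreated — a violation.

E3: legal
F3: violates R4,R7
G3: legal
A3: violates R4
B3: legal
C4: legal
D4: violates R4
E4: legal

{B3, C4, E3, E4, G3}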